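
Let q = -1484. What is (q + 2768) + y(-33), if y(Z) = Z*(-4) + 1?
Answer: 1417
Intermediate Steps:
y(Z) = 1 - 4*Z (y(Z) = -4*Z + 1 = 1 - 4*Z)
(q + 2768) + y(-33) = (-1484 + 2768) + (1 - 4*(-33)) = 1284 + (1 + 132) = 1284 + 133 = 1417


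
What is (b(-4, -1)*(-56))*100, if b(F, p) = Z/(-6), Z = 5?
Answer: 14000/3 ≈ 4666.7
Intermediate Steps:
b(F, p) = -5/6 (b(F, p) = 5/(-6) = 5*(-1/6) = -5/6)
(b(-4, -1)*(-56))*100 = -5/6*(-56)*100 = (140/3)*100 = 14000/3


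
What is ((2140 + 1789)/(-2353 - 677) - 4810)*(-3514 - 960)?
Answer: 32611498273/1515 ≈ 2.1526e+7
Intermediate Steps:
((2140 + 1789)/(-2353 - 677) - 4810)*(-3514 - 960) = (3929/(-3030) - 4810)*(-4474) = (3929*(-1/3030) - 4810)*(-4474) = (-3929/3030 - 4810)*(-4474) = -14578229/3030*(-4474) = 32611498273/1515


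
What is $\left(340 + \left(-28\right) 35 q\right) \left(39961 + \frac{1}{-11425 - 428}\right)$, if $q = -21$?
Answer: $\frac{9908919753440}{11853} \approx 8.3598 \cdot 10^{8}$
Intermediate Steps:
$\left(340 + \left(-28\right) 35 q\right) \left(39961 + \frac{1}{-11425 - 428}\right) = \left(340 + \left(-28\right) 35 \left(-21\right)\right) \left(39961 + \frac{1}{-11425 - 428}\right) = \left(340 - -20580\right) \left(39961 + \frac{1}{-11853}\right) = \left(340 + 20580\right) \left(39961 - \frac{1}{11853}\right) = 20920 \cdot \frac{473657732}{11853} = \frac{9908919753440}{11853}$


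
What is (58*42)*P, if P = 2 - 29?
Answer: -65772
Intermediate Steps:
P = -27
(58*42)*P = (58*42)*(-27) = 2436*(-27) = -65772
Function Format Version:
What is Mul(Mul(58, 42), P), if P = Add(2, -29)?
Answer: -65772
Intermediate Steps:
P = -27
Mul(Mul(58, 42), P) = Mul(Mul(58, 42), -27) = Mul(2436, -27) = -65772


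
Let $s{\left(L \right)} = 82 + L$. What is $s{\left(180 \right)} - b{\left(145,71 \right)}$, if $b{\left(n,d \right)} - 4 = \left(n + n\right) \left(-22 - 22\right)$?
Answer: $13018$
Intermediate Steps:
$b{\left(n,d \right)} = 4 - 88 n$ ($b{\left(n,d \right)} = 4 + \left(n + n\right) \left(-22 - 22\right) = 4 + 2 n \left(-44\right) = 4 - 88 n$)
$s{\left(180 \right)} - b{\left(145,71 \right)} = \left(82 + 180\right) - \left(4 - 12760\right) = 262 - \left(4 - 12760\right) = 262 - -12756 = 262 + 12756 = 13018$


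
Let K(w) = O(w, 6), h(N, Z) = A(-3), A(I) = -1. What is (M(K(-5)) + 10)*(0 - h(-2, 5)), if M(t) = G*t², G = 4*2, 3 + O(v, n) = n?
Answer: 82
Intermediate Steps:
O(v, n) = -3 + n
G = 8
h(N, Z) = -1
K(w) = 3 (K(w) = -3 + 6 = 3)
M(t) = 8*t²
(M(K(-5)) + 10)*(0 - h(-2, 5)) = (8*3² + 10)*(0 - 1*(-1)) = (8*9 + 10)*(0 + 1) = (72 + 10)*1 = 82*1 = 82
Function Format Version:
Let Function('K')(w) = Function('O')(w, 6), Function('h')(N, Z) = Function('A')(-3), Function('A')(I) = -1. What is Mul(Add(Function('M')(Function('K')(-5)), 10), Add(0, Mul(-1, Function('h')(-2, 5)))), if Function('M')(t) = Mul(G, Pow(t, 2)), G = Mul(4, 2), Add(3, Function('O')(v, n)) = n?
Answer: 82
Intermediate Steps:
Function('O')(v, n) = Add(-3, n)
G = 8
Function('h')(N, Z) = -1
Function('K')(w) = 3 (Function('K')(w) = Add(-3, 6) = 3)
Function('M')(t) = Mul(8, Pow(t, 2))
Mul(Add(Function('M')(Function('K')(-5)), 10), Add(0, Mul(-1, Function('h')(-2, 5)))) = Mul(Add(Mul(8, Pow(3, 2)), 10), Add(0, Mul(-1, -1))) = Mul(Add(Mul(8, 9), 10), Add(0, 1)) = Mul(Add(72, 10), 1) = Mul(82, 1) = 82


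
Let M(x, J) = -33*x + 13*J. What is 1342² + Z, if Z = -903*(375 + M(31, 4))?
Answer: 2339152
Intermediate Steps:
Z = 538188 (Z = -903*(375 + (-33*31 + 13*4)) = -903*(375 + (-1023 + 52)) = -903*(375 - 971) = -903*(-596) = 538188)
1342² + Z = 1342² + 538188 = 1800964 + 538188 = 2339152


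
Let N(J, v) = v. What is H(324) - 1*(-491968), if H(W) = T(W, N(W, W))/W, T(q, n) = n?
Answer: 491969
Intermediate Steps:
H(W) = 1 (H(W) = W/W = 1)
H(324) - 1*(-491968) = 1 - 1*(-491968) = 1 + 491968 = 491969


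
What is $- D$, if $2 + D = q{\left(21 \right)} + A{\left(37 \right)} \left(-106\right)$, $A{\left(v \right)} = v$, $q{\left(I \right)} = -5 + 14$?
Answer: $3915$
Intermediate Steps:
$q{\left(I \right)} = 9$
$D = -3915$ ($D = -2 + \left(9 + 37 \left(-106\right)\right) = -2 + \left(9 - 3922\right) = -2 - 3913 = -3915$)
$- D = \left(-1\right) \left(-3915\right) = 3915$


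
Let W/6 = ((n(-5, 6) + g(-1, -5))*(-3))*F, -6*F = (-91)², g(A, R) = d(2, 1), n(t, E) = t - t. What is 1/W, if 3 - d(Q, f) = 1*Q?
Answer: 1/24843 ≈ 4.0253e-5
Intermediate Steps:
d(Q, f) = 3 - Q
n(t, E) = 0
g(A, R) = 1 (g(A, R) = 3 - 1*2 = 3 - 2 = 1)
F = -8281/6 (F = -⅙*(-91)² = -⅙*8281 = -8281/6 ≈ -1380.2)
W = 24843 (W = 6*(((0 + 1)*(-3))*(-8281/6)) = 6*((1*(-3))*(-8281/6)) = 6*(-3*(-8281/6)) = 6*(8281/2) = 24843)
1/W = 1/24843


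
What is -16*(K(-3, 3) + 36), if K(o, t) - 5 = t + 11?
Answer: -880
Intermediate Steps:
K(o, t) = 16 + t (K(o, t) = 5 + (t + 11) = 5 + (11 + t) = 16 + t)
-16*(K(-3, 3) + 36) = -16*((16 + 3) + 36) = -16*(19 + 36) = -16*55 = -880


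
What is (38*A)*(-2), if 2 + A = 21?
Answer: -1444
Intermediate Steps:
A = 19 (A = -2 + 21 = 19)
(38*A)*(-2) = (38*19)*(-2) = 722*(-2) = -1444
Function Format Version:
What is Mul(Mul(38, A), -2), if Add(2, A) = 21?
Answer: -1444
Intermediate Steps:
A = 19 (A = Add(-2, 21) = 19)
Mul(Mul(38, A), -2) = Mul(Mul(38, 19), -2) = Mul(722, -2) = -1444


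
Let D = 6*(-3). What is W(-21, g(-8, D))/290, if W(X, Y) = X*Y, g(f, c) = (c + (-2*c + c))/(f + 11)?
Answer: 0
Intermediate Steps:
D = -18
g(f, c) = 0 (g(f, c) = (c - c)/(11 + f) = 0/(11 + f) = 0)
W(-21, g(-8, D))/290 = -21*0/290 = 0*(1/290) = 0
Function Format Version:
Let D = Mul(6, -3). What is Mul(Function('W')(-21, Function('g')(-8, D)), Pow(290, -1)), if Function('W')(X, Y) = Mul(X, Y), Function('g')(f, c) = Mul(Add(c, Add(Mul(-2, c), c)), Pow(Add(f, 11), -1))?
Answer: 0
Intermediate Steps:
D = -18
Function('g')(f, c) = 0 (Function('g')(f, c) = Mul(Add(c, Mul(-1, c)), Pow(Add(11, f), -1)) = Mul(0, Pow(Add(11, f), -1)) = 0)
Mul(Function('W')(-21, Function('g')(-8, D)), Pow(290, -1)) = Mul(Mul(-21, 0), Pow(290, -1)) = Mul(0, Rational(1, 290)) = 0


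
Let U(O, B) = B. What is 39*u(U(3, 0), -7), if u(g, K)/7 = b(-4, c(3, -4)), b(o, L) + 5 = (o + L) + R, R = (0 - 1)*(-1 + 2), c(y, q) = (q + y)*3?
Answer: -3549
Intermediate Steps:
c(y, q) = 3*q + 3*y
R = -1 (R = -1*1 = -1)
b(o, L) = -6 + L + o (b(o, L) = -5 + ((o + L) - 1) = -5 + ((L + o) - 1) = -5 + (-1 + L + o) = -6 + L + o)
u(g, K) = -91 (u(g, K) = 7*(-6 + (3*(-4) + 3*3) - 4) = 7*(-6 + (-12 + 9) - 4) = 7*(-6 - 3 - 4) = 7*(-13) = -91)
39*u(U(3, 0), -7) = 39*(-91) = -3549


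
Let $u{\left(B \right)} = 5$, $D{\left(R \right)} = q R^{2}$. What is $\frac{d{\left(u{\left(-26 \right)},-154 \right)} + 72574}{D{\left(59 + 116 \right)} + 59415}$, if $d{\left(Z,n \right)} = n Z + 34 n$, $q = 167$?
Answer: $\frac{33284}{2586895} \approx 0.012866$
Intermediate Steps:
$D{\left(R \right)} = 167 R^{2}$
$d{\left(Z,n \right)} = 34 n + Z n$ ($d{\left(Z,n \right)} = Z n + 34 n = 34 n + Z n$)
$\frac{d{\left(u{\left(-26 \right)},-154 \right)} + 72574}{D{\left(59 + 116 \right)} + 59415} = \frac{- 154 \left(34 + 5\right) + 72574}{167 \left(59 + 116\right)^{2} + 59415} = \frac{\left(-154\right) 39 + 72574}{167 \cdot 175^{2} + 59415} = \frac{-6006 + 72574}{167 \cdot 30625 + 59415} = \frac{66568}{5114375 + 59415} = \frac{66568}{5173790} = 66568 \cdot \frac{1}{5173790} = \frac{33284}{2586895}$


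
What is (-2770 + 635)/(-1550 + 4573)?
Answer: -2135/3023 ≈ -0.70625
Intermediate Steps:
(-2770 + 635)/(-1550 + 4573) = -2135/3023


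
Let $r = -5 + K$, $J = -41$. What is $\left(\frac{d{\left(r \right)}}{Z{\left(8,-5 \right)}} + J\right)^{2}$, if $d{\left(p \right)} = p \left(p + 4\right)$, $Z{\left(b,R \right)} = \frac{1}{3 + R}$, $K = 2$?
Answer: $1225$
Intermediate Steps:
$r = -3$ ($r = -5 + 2 = -3$)
$d{\left(p \right)} = p \left(4 + p\right)$
$\left(\frac{d{\left(r \right)}}{Z{\left(8,-5 \right)}} + J\right)^{2} = \left(\frac{\left(-3\right) \left(4 - 3\right)}{\frac{1}{3 - 5}} - 41\right)^{2} = \left(\frac{\left(-3\right) 1}{\frac{1}{-2}} - 41\right)^{2} = \left(- \frac{3}{- \frac{1}{2}} - 41\right)^{2} = \left(\left(-3\right) \left(-2\right) - 41\right)^{2} = \left(6 - 41\right)^{2} = \left(-35\right)^{2} = 1225$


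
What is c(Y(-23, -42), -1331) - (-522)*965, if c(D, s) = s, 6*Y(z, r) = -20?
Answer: 502399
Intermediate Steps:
Y(z, r) = -10/3 (Y(z, r) = (⅙)*(-20) = -10/3)
c(Y(-23, -42), -1331) - (-522)*965 = -1331 - (-522)*965 = -1331 - 1*(-503730) = -1331 + 503730 = 502399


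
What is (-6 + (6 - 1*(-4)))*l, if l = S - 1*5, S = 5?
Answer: 0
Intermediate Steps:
l = 0 (l = 5 - 1*5 = 5 - 5 = 0)
(-6 + (6 - 1*(-4)))*l = (-6 + (6 - 1*(-4)))*0 = (-6 + (6 + 4))*0 = (-6 + 10)*0 = 4*0 = 0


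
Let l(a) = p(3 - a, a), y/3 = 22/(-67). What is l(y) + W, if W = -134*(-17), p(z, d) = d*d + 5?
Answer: 10252743/4489 ≈ 2284.0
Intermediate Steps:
p(z, d) = 5 + d**2 (p(z, d) = d**2 + 5 = 5 + d**2)
y = -66/67 (y = 3*(22/(-67)) = 3*(22*(-1/67)) = 3*(-22/67) = -66/67 ≈ -0.98507)
l(a) = 5 + a**2
W = 2278
l(y) + W = (5 + (-66/67)**2) + 2278 = (5 + 4356/4489) + 2278 = 26801/4489 + 2278 = 10252743/4489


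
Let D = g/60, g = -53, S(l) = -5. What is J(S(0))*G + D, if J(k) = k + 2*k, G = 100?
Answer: -90053/60 ≈ -1500.9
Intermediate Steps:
J(k) = 3*k
D = -53/60 ≈ -0.88333
J(S(0))*G + D = (3*(-5))*100 - 53/60 = -15*100 - 53/60 = -1500 - 53/60 = -90053/60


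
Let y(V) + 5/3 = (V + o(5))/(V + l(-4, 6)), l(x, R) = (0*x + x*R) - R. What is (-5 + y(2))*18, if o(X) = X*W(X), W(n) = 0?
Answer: -849/7 ≈ -121.29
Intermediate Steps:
l(x, R) = -R + R*x (l(x, R) = (0 + R*x) - R = R*x - R = -R + R*x)
o(X) = 0 (o(X) = X*0 = 0)
y(V) = -5/3 + V/(-30 + V) (y(V) = -5/3 + (V + 0)/(V + 6*(-1 - 4)) = -5/3 + V/(V + 6*(-5)) = -5/3 + V/(V - 30) = -5/3 + V/(-30 + V))
(-5 + y(2))*18 = (-5 + 2*(75 - 1*2)/(3*(-30 + 2)))*18 = (-5 + (2/3)*(75 - 2)/(-28))*18 = (-5 + (2/3)*(-1/28)*73)*18 = (-5 - 73/42)*18 = -283/42*18 = -849/7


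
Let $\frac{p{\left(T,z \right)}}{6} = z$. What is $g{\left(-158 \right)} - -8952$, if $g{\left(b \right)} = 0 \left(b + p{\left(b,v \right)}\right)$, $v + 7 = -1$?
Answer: $8952$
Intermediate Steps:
$v = -8$ ($v = -7 - 1 = -8$)
$p{\left(T,z \right)} = 6 z$
$g{\left(b \right)} = 0$ ($g{\left(b \right)} = 0 \left(b + 6 \left(-8\right)\right) = 0 \left(b - 48\right) = 0 \left(-48 + b\right) = 0$)
$g{\left(-158 \right)} - -8952 = 0 - -8952 = 0 + 8952 = 8952$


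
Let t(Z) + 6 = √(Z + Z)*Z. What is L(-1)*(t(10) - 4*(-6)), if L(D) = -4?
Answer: -72 - 80*√5 ≈ -250.89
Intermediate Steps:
t(Z) = -6 + √2*Z^(3/2) (t(Z) = -6 + √(Z + Z)*Z = -6 + √(2*Z)*Z = -6 + (√2*√Z)*Z = -6 + √2*Z^(3/2))
L(-1)*(t(10) - 4*(-6)) = -4*((-6 + √2*10^(3/2)) - 4*(-6)) = -4*((-6 + √2*(10*√10)) + 24) = -4*((-6 + 20*√5) + 24) = -4*(18 + 20*√5) = -72 - 80*√5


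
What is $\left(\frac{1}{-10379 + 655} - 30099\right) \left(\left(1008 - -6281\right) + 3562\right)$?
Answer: $- \frac{3175899728127}{9724} \approx -3.266 \cdot 10^{8}$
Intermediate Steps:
$\left(\frac{1}{-10379 + 655} - 30099\right) \left(\left(1008 - -6281\right) + 3562\right) = \left(\frac{1}{-9724} - 30099\right) \left(\left(1008 + 6281\right) + 3562\right) = \left(- \frac{1}{9724} - 30099\right) \left(7289 + 3562\right) = \left(- \frac{292682677}{9724}\right) 10851 = - \frac{3175899728127}{9724}$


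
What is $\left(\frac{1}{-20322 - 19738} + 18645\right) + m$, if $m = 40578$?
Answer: $\frac{2372473379}{40060} \approx 59223.0$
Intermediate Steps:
$\left(\frac{1}{-20322 - 19738} + 18645\right) + m = \left(\frac{1}{-20322 - 19738} + 18645\right) + 40578 = \left(\frac{1}{-40060} + 18645\right) + 40578 = \left(- \frac{1}{40060} + 18645\right) + 40578 = \frac{746918699}{40060} + 40578 = \frac{2372473379}{40060}$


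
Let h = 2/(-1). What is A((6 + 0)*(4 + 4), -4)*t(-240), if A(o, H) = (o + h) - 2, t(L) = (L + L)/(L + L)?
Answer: 44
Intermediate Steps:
h = -2 (h = 2*(-1) = -2)
t(L) = 1 (t(L) = (2*L)/((2*L)) = (2*L)*(1/(2*L)) = 1)
A(o, H) = -4 + o (A(o, H) = (o - 2) - 2 = (-2 + o) - 2 = -4 + o)
A((6 + 0)*(4 + 4), -4)*t(-240) = (-4 + (6 + 0)*(4 + 4))*1 = (-4 + 6*8)*1 = (-4 + 48)*1 = 44*1 = 44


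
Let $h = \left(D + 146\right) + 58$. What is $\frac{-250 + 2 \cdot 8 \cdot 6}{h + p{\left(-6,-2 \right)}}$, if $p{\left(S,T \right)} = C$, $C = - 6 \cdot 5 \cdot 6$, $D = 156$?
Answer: $- \frac{77}{90} \approx -0.85556$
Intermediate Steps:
$C = -180$ ($C = - 30 \cdot 6 = \left(-1\right) 180 = -180$)
$h = 360$ ($h = \left(156 + 146\right) + 58 = 302 + 58 = 360$)
$p{\left(S,T \right)} = -180$
$\frac{-250 + 2 \cdot 8 \cdot 6}{h + p{\left(-6,-2 \right)}} = \frac{-250 + 2 \cdot 8 \cdot 6}{360 - 180} = \frac{-250 + 16 \cdot 6}{180} = \left(-250 + 96\right) \frac{1}{180} = \left(-154\right) \frac{1}{180} = - \frac{77}{90}$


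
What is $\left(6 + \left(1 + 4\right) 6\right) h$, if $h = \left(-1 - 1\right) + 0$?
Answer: $-72$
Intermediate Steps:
$h = -2$ ($h = -2 + 0 = -2$)
$\left(6 + \left(1 + 4\right) 6\right) h = \left(6 + \left(1 + 4\right) 6\right) \left(-2\right) = \left(6 + 5 \cdot 6\right) \left(-2\right) = \left(6 + 30\right) \left(-2\right) = 36 \left(-2\right) = -72$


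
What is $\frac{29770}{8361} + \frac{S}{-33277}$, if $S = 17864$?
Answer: $\frac{841295386}{278228997} \approx 3.0238$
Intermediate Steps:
$\frac{29770}{8361} + \frac{S}{-33277} = \frac{29770}{8361} + \frac{17864}{-33277} = 29770 \cdot \frac{1}{8361} + 17864 \left(- \frac{1}{33277}\right) = \frac{29770}{8361} - \frac{17864}{33277} = \frac{841295386}{278228997}$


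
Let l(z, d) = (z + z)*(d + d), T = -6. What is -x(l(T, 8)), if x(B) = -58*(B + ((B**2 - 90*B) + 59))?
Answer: 3132638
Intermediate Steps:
l(z, d) = 4*d*z (l(z, d) = (2*z)*(2*d) = 4*d*z)
x(B) = -3422 - 58*B**2 + 5162*B (x(B) = -58*(B + (59 + B**2 - 90*B)) = -58*(59 + B**2 - 89*B) = -3422 - 58*B**2 + 5162*B)
-x(l(T, 8)) = -(-3422 - 58*(4*8*(-6))**2 + 5162*(4*8*(-6))) = -(-3422 - 58*(-192)**2 + 5162*(-192)) = -(-3422 - 58*36864 - 991104) = -(-3422 - 2138112 - 991104) = -1*(-3132638) = 3132638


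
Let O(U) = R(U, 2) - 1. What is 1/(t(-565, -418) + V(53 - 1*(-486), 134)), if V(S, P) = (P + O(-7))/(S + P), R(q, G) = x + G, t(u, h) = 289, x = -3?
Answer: 673/194629 ≈ 0.0034579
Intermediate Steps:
R(q, G) = -3 + G
O(U) = -2 (O(U) = (-3 + 2) - 1 = -1 - 1 = -2)
V(S, P) = (-2 + P)/(P + S) (V(S, P) = (P - 2)/(S + P) = (-2 + P)/(P + S))
1/(t(-565, -418) + V(53 - 1*(-486), 134)) = 1/(289 + (-2 + 134)/(134 + (53 - 1*(-486)))) = 1/(289 + 132/(134 + (53 + 486))) = 1/(289 + 132/(134 + 539)) = 1/(289 + 132/673) = 1/(194629/673) = 673/194629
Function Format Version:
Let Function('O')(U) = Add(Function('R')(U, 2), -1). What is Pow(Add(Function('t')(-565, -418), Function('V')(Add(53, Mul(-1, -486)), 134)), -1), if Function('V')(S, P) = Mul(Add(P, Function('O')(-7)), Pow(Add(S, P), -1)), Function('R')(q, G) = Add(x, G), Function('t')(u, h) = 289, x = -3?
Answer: Rational(673, 194629) ≈ 0.0034579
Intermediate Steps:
Function('R')(q, G) = Add(-3, G)
Function('O')(U) = -2 (Function('O')(U) = Add(Add(-3, 2), -1) = Add(-1, -1) = -2)
Function('V')(S, P) = Mul(Pow(Add(P, S), -1), Add(-2, P)) (Function('V')(S, P) = Mul(Add(P, -2), Pow(Add(S, P), -1)) = Mul(Add(-2, P), Pow(Add(P, S), -1)) = Mul(Pow(Add(P, S), -1), Add(-2, P)))
Pow(Add(Function('t')(-565, -418), Function('V')(Add(53, Mul(-1, -486)), 134)), -1) = Pow(Add(289, Mul(Pow(Add(134, Add(53, Mul(-1, -486))), -1), Add(-2, 134))), -1) = Pow(Add(289, Mul(Pow(Add(134, Add(53, 486)), -1), 132)), -1) = Pow(Add(289, Mul(Pow(Add(134, 539), -1), 132)), -1) = Pow(Add(289, Mul(Pow(673, -1), 132)), -1) = Pow(Add(289, Mul(Rational(1, 673), 132)), -1) = Pow(Add(289, Rational(132, 673)), -1) = Pow(Rational(194629, 673), -1) = Rational(673, 194629)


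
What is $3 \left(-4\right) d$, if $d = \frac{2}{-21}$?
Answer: $\frac{8}{7} \approx 1.1429$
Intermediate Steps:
$d = - \frac{2}{21}$ ($d = 2 \left(- \frac{1}{21}\right) = - \frac{2}{21} \approx -0.095238$)
$3 \left(-4\right) d = 3 \left(-4\right) \left(- \frac{2}{21}\right) = \left(-12\right) \left(- \frac{2}{21}\right) = \frac{8}{7}$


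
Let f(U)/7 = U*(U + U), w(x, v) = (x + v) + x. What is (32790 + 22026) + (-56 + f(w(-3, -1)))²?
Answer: 451716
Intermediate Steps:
w(x, v) = v + 2*x (w(x, v) = (v + x) + x = v + 2*x)
f(U) = 14*U² (f(U) = 7*(U*(U + U)) = 7*(U*(2*U)) = 7*(2*U²) = 14*U²)
(32790 + 22026) + (-56 + f(w(-3, -1)))² = (32790 + 22026) + (-56 + 14*(-1 + 2*(-3))²)² = 54816 + (-56 + 14*(-1 - 6)²)² = 54816 + (-56 + 14*(-7)²)² = 54816 + (-56 + 14*49)² = 54816 + (-56 + 686)² = 54816 + 630² = 54816 + 396900 = 451716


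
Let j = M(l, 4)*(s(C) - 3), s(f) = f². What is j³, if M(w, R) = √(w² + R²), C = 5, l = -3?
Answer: 1331000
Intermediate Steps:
M(w, R) = √(R² + w²)
j = 110 (j = √(4² + (-3)²)*(5² - 3) = √(16 + 9)*(25 - 3) = √25*22 = 5*22 = 110)
j³ = 110³ = 1331000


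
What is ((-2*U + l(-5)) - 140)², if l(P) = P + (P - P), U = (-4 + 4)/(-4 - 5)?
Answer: 21025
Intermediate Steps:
U = 0 (U = 0/(-9) = -⅑*0 = 0)
l(P) = P (l(P) = P + 0 = P)
((-2*U + l(-5)) - 140)² = ((-2*0 - 5) - 140)² = ((0 - 5) - 140)² = (-5 - 140)² = (-145)² = 21025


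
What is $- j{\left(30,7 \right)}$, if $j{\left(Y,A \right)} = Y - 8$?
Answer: $-22$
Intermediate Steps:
$j{\left(Y,A \right)} = -8 + Y$
$- j{\left(30,7 \right)} = - (-8 + 30) = \left(-1\right) 22 = -22$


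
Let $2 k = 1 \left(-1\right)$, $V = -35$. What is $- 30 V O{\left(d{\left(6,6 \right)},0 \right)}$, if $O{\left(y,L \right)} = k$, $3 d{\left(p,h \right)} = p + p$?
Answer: $-525$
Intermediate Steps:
$k = - \frac{1}{2}$ ($k = \frac{1 \left(-1\right)}{2} = \frac{1}{2} \left(-1\right) = - \frac{1}{2} \approx -0.5$)
$d{\left(p,h \right)} = \frac{2 p}{3}$ ($d{\left(p,h \right)} = \frac{p + p}{3} = \frac{2 p}{3}$)
$O{\left(y,L \right)} = - \frac{1}{2}$
$- 30 V O{\left(d{\left(6,6 \right)},0 \right)} = \left(-30\right) \left(-35\right) \left(- \frac{1}{2}\right) = 1050 \left(- \frac{1}{2}\right) = -525$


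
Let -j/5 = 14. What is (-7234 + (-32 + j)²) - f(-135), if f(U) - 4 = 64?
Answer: 3102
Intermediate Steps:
j = -70 (j = -5*14 = -70)
f(U) = 68 (f(U) = 4 + 64 = 68)
(-7234 + (-32 + j)²) - f(-135) = (-7234 + (-32 - 70)²) - 1*68 = (-7234 + (-102)²) - 68 = (-7234 + 10404) - 68 = 3170 - 68 = 3102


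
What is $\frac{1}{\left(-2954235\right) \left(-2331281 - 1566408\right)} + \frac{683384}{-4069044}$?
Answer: $- \frac{655746200603652943}{3904481438094058605} \approx -0.16795$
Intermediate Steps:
$\frac{1}{\left(-2954235\right) \left(-2331281 - 1566408\right)} + \frac{683384}{-4069044} = - \frac{1}{2954235 \left(-2331281 - 1566408\right)} + 683384 \left(- \frac{1}{4069044}\right) = - \frac{1}{2954235 \left(-3897689\right)} - \frac{170846}{1017261} = \left(- \frac{1}{2954235}\right) \left(- \frac{1}{3897689}\right) - \frac{170846}{1017261} = \frac{1}{11514689262915} - \frac{170846}{1017261} = - \frac{655746200603652943}{3904481438094058605}$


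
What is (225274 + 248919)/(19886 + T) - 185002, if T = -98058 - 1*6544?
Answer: -15673103625/84716 ≈ -1.8501e+5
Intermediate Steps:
T = -104602 (T = -98058 - 6544 = -104602)
(225274 + 248919)/(19886 + T) - 185002 = (225274 + 248919)/(19886 - 104602) - 185002 = 474193/(-84716) - 185002 = 474193*(-1/84716) - 185002 = -474193/84716 - 185002 = -15673103625/84716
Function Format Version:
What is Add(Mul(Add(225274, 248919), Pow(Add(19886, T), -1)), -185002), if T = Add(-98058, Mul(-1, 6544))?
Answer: Rational(-15673103625, 84716) ≈ -1.8501e+5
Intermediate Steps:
T = -104602 (T = Add(-98058, -6544) = -104602)
Add(Mul(Add(225274, 248919), Pow(Add(19886, T), -1)), -185002) = Add(Mul(Add(225274, 248919), Pow(Add(19886, -104602), -1)), -185002) = Add(Mul(474193, Pow(-84716, -1)), -185002) = Add(Mul(474193, Rational(-1, 84716)), -185002) = Add(Rational(-474193, 84716), -185002) = Rational(-15673103625, 84716)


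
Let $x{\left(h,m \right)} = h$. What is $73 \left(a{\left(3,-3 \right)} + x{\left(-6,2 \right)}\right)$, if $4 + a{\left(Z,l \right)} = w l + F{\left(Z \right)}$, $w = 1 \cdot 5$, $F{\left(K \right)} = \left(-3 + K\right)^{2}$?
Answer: $-1825$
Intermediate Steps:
$w = 5$
$a{\left(Z,l \right)} = -4 + \left(-3 + Z\right)^{2} + 5 l$ ($a{\left(Z,l \right)} = -4 + \left(5 l + \left(-3 + Z\right)^{2}\right) = -4 + \left(\left(-3 + Z\right)^{2} + 5 l\right) = -4 + \left(-3 + Z\right)^{2} + 5 l$)
$73 \left(a{\left(3,-3 \right)} + x{\left(-6,2 \right)}\right) = 73 \left(\left(-4 + \left(-3 + 3\right)^{2} + 5 \left(-3\right)\right) - 6\right) = 73 \left(\left(-4 + 0^{2} - 15\right) - 6\right) = 73 \left(\left(-4 + 0 - 15\right) - 6\right) = 73 \left(-19 - 6\right) = 73 \left(-25\right) = -1825$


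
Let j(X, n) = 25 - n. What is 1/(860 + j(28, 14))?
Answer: 1/871 ≈ 0.0011481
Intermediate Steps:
1/(860 + j(28, 14)) = 1/(860 + (25 - 1*14)) = 1/(860 + (25 - 14)) = 1/(860 + 11) = 1/871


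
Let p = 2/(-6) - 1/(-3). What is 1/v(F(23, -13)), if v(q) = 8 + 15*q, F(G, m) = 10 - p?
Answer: 1/158 ≈ 0.0063291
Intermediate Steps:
p = 0 (p = 2*(-1/6) - 1*(-1/3) = -1/3 + 1/3 = 0)
F(G, m) = 10 (F(G, m) = 10 - 1*0 = 10 + 0 = 10)
1/v(F(23, -13)) = 1/(8 + 15*10) = 1/(8 + 150) = 1/158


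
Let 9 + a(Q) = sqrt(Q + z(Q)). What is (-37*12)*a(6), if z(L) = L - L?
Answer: 3996 - 444*sqrt(6) ≈ 2908.4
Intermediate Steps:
z(L) = 0
a(Q) = -9 + sqrt(Q) (a(Q) = -9 + sqrt(Q + 0) = -9 + sqrt(Q))
(-37*12)*a(6) = (-37*12)*(-9 + sqrt(6)) = -444*(-9 + sqrt(6)) = 3996 - 444*sqrt(6)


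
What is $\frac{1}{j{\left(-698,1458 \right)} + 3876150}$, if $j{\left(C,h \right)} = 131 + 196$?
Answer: $\frac{1}{3876477} \approx 2.5797 \cdot 10^{-7}$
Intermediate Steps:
$j{\left(C,h \right)} = 327$
$\frac{1}{j{\left(-698,1458 \right)} + 3876150} = \frac{1}{327 + 3876150} = \frac{1}{3876477}$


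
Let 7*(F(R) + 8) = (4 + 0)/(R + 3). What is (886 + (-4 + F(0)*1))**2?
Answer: 337016164/441 ≈ 7.6421e+5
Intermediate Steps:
F(R) = -8 + 4/(7*(3 + R)) (F(R) = -8 + ((4 + 0)/(R + 3))/7 = -8 + (4/(3 + R))/7 = -8 + 4/(7*(3 + R)))
(886 + (-4 + F(0)*1))**2 = (886 + (-4 + (4*(-41 - 14*0)/(7*(3 + 0)))*1))**2 = (886 + (-4 + ((4/7)*(-41 + 0)/3)*1))**2 = (886 + (-4 + ((4/7)*(1/3)*(-41))*1))**2 = (886 + (-4 - 164/21*1))**2 = (886 + (-4 - 164/21))**2 = (886 - 248/21)**2 = (18358/21)**2 = 337016164/441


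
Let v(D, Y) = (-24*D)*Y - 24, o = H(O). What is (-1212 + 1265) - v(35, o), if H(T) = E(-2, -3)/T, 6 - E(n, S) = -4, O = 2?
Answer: 4277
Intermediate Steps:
E(n, S) = 10 (E(n, S) = 6 - 1*(-4) = 6 + 4 = 10)
H(T) = 10/T
o = 5 (o = 10/2 = 10*(½) = 5)
v(D, Y) = -24 - 24*D*Y (v(D, Y) = -24*D*Y - 24 = -24 - 24*D*Y)
(-1212 + 1265) - v(35, o) = (-1212 + 1265) - (-24 - 24*35*5) = 53 - (-24 - 4200) = 53 - 1*(-4224) = 53 + 4224 = 4277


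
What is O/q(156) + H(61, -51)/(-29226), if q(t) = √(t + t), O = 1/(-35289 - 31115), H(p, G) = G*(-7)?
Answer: -119/9742 - √78/10359024 ≈ -0.012216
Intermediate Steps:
H(p, G) = -7*G
O = -1/66404 (O = 1/(-66404) = -1/66404 ≈ -1.5059e-5)
q(t) = √2*√t (q(t) = √(2*t) = √2*√t)
O/q(156) + H(61, -51)/(-29226) = -√78/156/66404 - 7*(-51)/(-29226) = -√78/156/66404 + 357*(-1/29226) = -√78/156/66404 - 119/9742 = -√78/10359024 - 119/9742 = -119/9742 - √78/10359024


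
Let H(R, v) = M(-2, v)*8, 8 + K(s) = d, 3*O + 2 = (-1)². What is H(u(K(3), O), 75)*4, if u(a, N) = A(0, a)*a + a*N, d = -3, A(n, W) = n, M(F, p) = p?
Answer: 2400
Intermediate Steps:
O = -⅓ (O = -⅔ + (⅓)*(-1)² = -⅔ + (⅓)*1 = -⅔ + ⅓ = -⅓ ≈ -0.33333)
K(s) = -11 (K(s) = -8 - 3 = -11)
u(a, N) = N*a (u(a, N) = 0*a + a*N = 0 + N*a = N*a)
H(R, v) = 8*v (H(R, v) = v*8 = 8*v)
H(u(K(3), O), 75)*4 = (8*75)*4 = 600*4 = 2400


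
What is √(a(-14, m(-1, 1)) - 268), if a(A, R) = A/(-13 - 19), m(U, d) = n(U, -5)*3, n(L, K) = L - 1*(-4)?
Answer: I*√4281/4 ≈ 16.357*I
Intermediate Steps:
n(L, K) = 4 + L (n(L, K) = L + 4 = 4 + L)
m(U, d) = 12 + 3*U (m(U, d) = (4 + U)*3 = 12 + 3*U)
a(A, R) = -A/32 (a(A, R) = A/(-32) = -A/32)
√(a(-14, m(-1, 1)) - 268) = √(-1/32*(-14) - 268) = √(7/16 - 268) = √(-4281/16) = I*√4281/4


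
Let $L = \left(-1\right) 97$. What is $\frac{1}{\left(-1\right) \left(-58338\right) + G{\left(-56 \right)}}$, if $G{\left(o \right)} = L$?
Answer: $\frac{1}{58241} \approx 1.717 \cdot 10^{-5}$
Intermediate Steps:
$L = -97$
$G{\left(o \right)} = -97$
$\frac{1}{\left(-1\right) \left(-58338\right) + G{\left(-56 \right)}} = \frac{1}{\left(-1\right) \left(-58338\right) - 97} = \frac{1}{58338 - 97} = \frac{1}{58241}$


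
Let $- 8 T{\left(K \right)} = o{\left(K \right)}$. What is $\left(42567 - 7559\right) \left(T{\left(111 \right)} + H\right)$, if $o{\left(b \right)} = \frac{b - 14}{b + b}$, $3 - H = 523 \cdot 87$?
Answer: $- \frac{176800344460}{111} \approx -1.5928 \cdot 10^{9}$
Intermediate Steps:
$H = -45498$ ($H = 3 - 523 \cdot 87 = 3 - 45501 = -45498$)
$o{\left(b \right)} = \frac{-14 + b}{2 b}$
$T{\left(K \right)} = - \frac{-14 + K}{16 K}$ ($T{\left(K \right)} = - \frac{\frac{1}{2} \frac{1}{K} \left(-14 + K\right)}{8} = - \frac{-14 + K}{16 K}$)
$\left(42567 - 7559\right) \left(T{\left(111 \right)} + H\right) = \left(42567 - 7559\right) \left(\frac{14 - 111}{16 \cdot 111} - 45498\right) = 35008 \left(\frac{1}{16} \cdot \frac{1}{111} \left(14 - 111\right) - 45498\right) = 35008 \left(\frac{1}{16} \cdot \frac{1}{111} \left(-97\right) - 45498\right) = 35008 \left(- \frac{97}{1776} - 45498\right) = 35008 \left(- \frac{80804545}{1776}\right) = - \frac{176800344460}{111}$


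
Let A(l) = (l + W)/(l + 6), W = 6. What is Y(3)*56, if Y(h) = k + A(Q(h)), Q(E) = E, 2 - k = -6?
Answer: 504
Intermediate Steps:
k = 8 (k = 2 - 1*(-6) = 2 + 6 = 8)
A(l) = 1 (A(l) = (l + 6)/(l + 6) = (6 + l)/(6 + l) = 1)
Y(h) = 9 (Y(h) = 8 + 1 = 9)
Y(3)*56 = 9*56 = 504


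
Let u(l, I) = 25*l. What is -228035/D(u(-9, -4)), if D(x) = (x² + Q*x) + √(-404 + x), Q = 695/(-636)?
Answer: -521365655917500/116308164660401 + 10248805040*I*√629/116308164660401 ≈ -4.4826 + 0.00221*I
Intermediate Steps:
Q = -695/636 (Q = 695*(-1/636) = -695/636 ≈ -1.0928)
D(x) = x² + √(-404 + x) - 695*x/636 (D(x) = (x² - 695*x/636) + √(-404 + x) = x² + √(-404 + x) - 695*x/636)
-228035/D(u(-9, -4)) = -228035/((25*(-9))² + √(-404 + 25*(-9)) - 17375*(-9)/636) = -228035/((-225)² + √(-404 - 225) - 695/636*(-225)) = -228035/(50625 + √(-629) + 52125/212) = -228035/(50625 + I*√629 + 52125/212) = -228035/(10784625/212 + I*√629)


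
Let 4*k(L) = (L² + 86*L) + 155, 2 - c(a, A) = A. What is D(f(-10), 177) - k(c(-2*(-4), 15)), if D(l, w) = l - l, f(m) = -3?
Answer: 397/2 ≈ 198.50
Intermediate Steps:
c(a, A) = 2 - A
D(l, w) = 0
k(L) = 155/4 + L²/4 + 43*L/2 (k(L) = ((L² + 86*L) + 155)/4 = (155 + L² + 86*L)/4 = 155/4 + L²/4 + 43*L/2)
D(f(-10), 177) - k(c(-2*(-4), 15)) = 0 - (155/4 + (2 - 1*15)²/4 + 43*(2 - 1*15)/2) = 0 - (155/4 + (2 - 15)²/4 + 43*(2 - 15)/2) = 0 - (155/4 + (¼)*(-13)² + (43/2)*(-13)) = 0 - (155/4 + (¼)*169 - 559/2) = 0 - (155/4 + 169/4 - 559/2) = 0 - 1*(-397/2) = 0 + 397/2 = 397/2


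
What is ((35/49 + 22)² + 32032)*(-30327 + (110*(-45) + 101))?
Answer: -56100408424/49 ≈ -1.1449e+9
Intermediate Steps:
((35/49 + 22)² + 32032)*(-30327 + (110*(-45) + 101)) = ((35*(1/49) + 22)² + 32032)*(-30327 + (-4950 + 101)) = ((5/7 + 22)² + 32032)*(-30327 - 4849) = ((159/7)² + 32032)*(-35176) = (25281/49 + 32032)*(-35176) = (1594849/49)*(-35176) = -56100408424/49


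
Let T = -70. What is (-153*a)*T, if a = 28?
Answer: 299880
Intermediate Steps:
(-153*a)*T = -153*28*(-70) = -4284*(-70) = 299880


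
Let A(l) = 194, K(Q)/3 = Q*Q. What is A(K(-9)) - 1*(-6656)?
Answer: 6850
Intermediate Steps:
K(Q) = 3*Q² (K(Q) = 3*(Q*Q) = 3*Q²)
A(K(-9)) - 1*(-6656) = 194 - 1*(-6656) = 194 + 6656 = 6850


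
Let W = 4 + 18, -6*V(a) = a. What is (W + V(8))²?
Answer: 3844/9 ≈ 427.11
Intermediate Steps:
V(a) = -a/6
W = 22
(W + V(8))² = (22 - ⅙*8)² = (22 - 4/3)² = (62/3)² = 3844/9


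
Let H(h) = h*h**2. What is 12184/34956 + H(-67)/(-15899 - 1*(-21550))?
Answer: -2611154911/49384089 ≈ -52.874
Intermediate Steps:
H(h) = h**3
12184/34956 + H(-67)/(-15899 - 1*(-21550)) = 12184/34956 + (-67)**3/(-15899 - 1*(-21550)) = 12184*(1/34956) - 300763/(-15899 + 21550) = 3046/8739 - 300763/5651 = -2611154911/49384089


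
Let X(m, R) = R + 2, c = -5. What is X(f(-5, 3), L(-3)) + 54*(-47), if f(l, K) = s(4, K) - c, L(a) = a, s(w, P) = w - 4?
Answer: -2539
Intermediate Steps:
s(w, P) = -4 + w
f(l, K) = 5 (f(l, K) = (-4 + 4) - 1*(-5) = 0 + 5 = 5)
X(m, R) = 2 + R
X(f(-5, 3), L(-3)) + 54*(-47) = (2 - 3) + 54*(-47) = -1 - 2538 = -2539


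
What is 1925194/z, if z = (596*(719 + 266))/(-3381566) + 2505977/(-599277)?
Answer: -1950697745478769854/4412969087801 ≈ -4.4204e+5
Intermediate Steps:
z = -4412969087801/1013247363891 (z = (596*985)*(-1/3381566) + 2505977*(-1/599277) = 587060*(-1/3381566) - 2505977/599277 = -293530/1690783 - 2505977/599277 = -4412969087801/1013247363891 ≈ -4.3553)
1925194/z = 1925194/(-4412969087801/1013247363891) = 1925194*(-1013247363891/4412969087801) = -1950697745478769854/4412969087801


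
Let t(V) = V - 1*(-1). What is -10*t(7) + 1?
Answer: -79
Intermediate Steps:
t(V) = 1 + V (t(V) = V + 1 = 1 + V)
-10*t(7) + 1 = -10*(1 + 7) + 1 = -10*8 + 1 = -80 + 1 = -79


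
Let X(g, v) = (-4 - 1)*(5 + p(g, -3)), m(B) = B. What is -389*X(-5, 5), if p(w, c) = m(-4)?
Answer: 1945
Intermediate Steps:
p(w, c) = -4
X(g, v) = -5 (X(g, v) = (-4 - 1)*(5 - 4) = -5*1 = -5)
-389*X(-5, 5) = -389*(-5) = 1945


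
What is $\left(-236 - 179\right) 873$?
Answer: $-362295$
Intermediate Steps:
$\left(-236 - 179\right) 873 = \left(-415\right) 873 = -362295$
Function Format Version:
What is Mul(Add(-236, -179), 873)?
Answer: -362295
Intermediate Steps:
Mul(Add(-236, -179), 873) = Mul(-415, 873) = -362295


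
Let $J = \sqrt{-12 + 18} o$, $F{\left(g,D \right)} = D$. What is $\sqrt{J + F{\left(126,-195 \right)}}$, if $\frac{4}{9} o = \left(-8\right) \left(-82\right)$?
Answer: $\sqrt{-195 + 1476 \sqrt{6}} \approx 58.485$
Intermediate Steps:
$o = 1476$ ($o = \frac{9 \left(\left(-8\right) \left(-82\right)\right)}{4} = \frac{9}{4} \cdot 656 = 1476$)
$J = 1476 \sqrt{6}$ ($J = \sqrt{-12 + 18} \cdot 1476 = \sqrt{6} \cdot 1476 = 1476 \sqrt{6} \approx 3615.4$)
$\sqrt{J + F{\left(126,-195 \right)}} = \sqrt{1476 \sqrt{6} - 195} = \sqrt{-195 + 1476 \sqrt{6}}$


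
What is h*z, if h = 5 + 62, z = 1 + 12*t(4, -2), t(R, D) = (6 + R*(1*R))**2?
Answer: 389203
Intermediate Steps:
t(R, D) = (6 + R**2)**2 (t(R, D) = (6 + R*R)**2 = (6 + R**2)**2)
z = 5809 (z = 1 + 12*(6 + 4**2)**2 = 1 + 12*(6 + 16)**2 = 1 + 12*22**2 = 1 + 12*484 = 1 + 5808 = 5809)
h = 67
h*z = 67*5809 = 389203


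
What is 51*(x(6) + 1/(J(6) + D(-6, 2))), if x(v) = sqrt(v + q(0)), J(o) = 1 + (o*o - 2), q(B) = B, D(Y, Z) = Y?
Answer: 51/29 + 51*sqrt(6) ≈ 126.68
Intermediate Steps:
J(o) = -1 + o**2 (J(o) = 1 + (o**2 - 2) = 1 + (-2 + o**2) = -1 + o**2)
x(v) = sqrt(v) (x(v) = sqrt(v + 0) = sqrt(v))
51*(x(6) + 1/(J(6) + D(-6, 2))) = 51*(sqrt(6) + 1/((-1 + 6**2) - 6)) = 51*(sqrt(6) + 1/((-1 + 36) - 6)) = 51*(sqrt(6) + 1/(35 - 6)) = 51*(sqrt(6) + 1/29) = 51*(1/29 + sqrt(6)) = 51/29 + 51*sqrt(6)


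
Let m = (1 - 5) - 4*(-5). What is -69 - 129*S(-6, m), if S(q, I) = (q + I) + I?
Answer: -3423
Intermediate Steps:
m = 16 (m = -4 + 20 = 16)
S(q, I) = q + 2*I (S(q, I) = (I + q) + I = q + 2*I)
-69 - 129*S(-6, m) = -69 - 129*(-6 + 2*16) = -69 - 129*(-6 + 32) = -69 - 129*26 = -69 - 3354 = -3423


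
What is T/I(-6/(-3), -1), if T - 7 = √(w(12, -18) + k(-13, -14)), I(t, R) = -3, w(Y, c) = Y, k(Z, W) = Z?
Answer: -7/3 - I/3 ≈ -2.3333 - 0.33333*I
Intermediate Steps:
T = 7 + I (T = 7 + √(12 - 13) = 7 + √(-1) = 7 + I ≈ 7.0 + 1.0*I)
T/I(-6/(-3), -1) = (7 + I)/(-3) = -(7 + I)/3 = -7/3 - I/3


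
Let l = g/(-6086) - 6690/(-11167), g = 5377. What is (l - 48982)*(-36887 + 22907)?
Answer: 23269372698269970/33981181 ≈ 6.8477e+8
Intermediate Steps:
l = -19329619/67962362 (l = 5377/(-6086) - 6690/(-11167) = 5377*(-1/6086) - 6690*(-1/11167) = -5377/6086 + 6690/11167 = -19329619/67962362 ≈ -0.28442)
(l - 48982)*(-36887 + 22907) = (-19329619/67962362 - 48982)*(-36887 + 22907) = -3328951745103/67962362*(-13980) = 23269372698269970/33981181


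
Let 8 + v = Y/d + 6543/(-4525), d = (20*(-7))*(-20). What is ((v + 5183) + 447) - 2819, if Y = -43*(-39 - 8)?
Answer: 284038677/101360 ≈ 2802.3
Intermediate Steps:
d = 2800 (d = -140*(-20) = 2800)
Y = 2021 (Y = -43*(-47) = 2021)
v = -884283/101360 (v = -8 + (2021/2800 + 6543/(-4525)) = -8 + (2021*(1/2800) + 6543*(-1/4525)) = -8 + (2021/2800 - 6543/4525) = -8 - 73403/101360 = -884283/101360 ≈ -8.7242)
((v + 5183) + 447) - 2819 = ((-884283/101360 + 5183) + 447) - 2819 = (524464597/101360 + 447) - 2819 = 569772517/101360 - 2819 = 284038677/101360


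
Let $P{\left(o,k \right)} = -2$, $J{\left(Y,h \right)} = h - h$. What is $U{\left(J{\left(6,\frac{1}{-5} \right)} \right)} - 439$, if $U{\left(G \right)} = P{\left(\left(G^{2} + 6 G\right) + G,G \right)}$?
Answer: $-441$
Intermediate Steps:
$J{\left(Y,h \right)} = 0$
$U{\left(G \right)} = -2$
$U{\left(J{\left(6,\frac{1}{-5} \right)} \right)} - 439 = -2 - 439 = -441$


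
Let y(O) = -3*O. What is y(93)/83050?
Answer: -279/83050 ≈ -0.0033594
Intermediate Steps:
y(93)/83050 = -3*93/83050 = -279*1/83050 = -279/83050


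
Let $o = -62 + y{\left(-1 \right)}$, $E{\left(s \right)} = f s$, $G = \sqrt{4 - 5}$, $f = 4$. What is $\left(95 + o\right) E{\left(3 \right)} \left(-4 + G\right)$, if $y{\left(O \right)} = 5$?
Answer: $-1824 + 456 i \approx -1824.0 + 456.0 i$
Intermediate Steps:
$G = i$ ($G = \sqrt{-1} = i \approx 1.0 i$)
$E{\left(s \right)} = 4 s$
$o = -57$ ($o = -62 + 5 = -57$)
$\left(95 + o\right) E{\left(3 \right)} \left(-4 + G\right) = \left(95 - 57\right) 4 \cdot 3 \left(-4 + i\right) = 38 \cdot 12 \left(-4 + i\right) = 38 \left(-48 + 12 i\right) = -1824 + 456 i$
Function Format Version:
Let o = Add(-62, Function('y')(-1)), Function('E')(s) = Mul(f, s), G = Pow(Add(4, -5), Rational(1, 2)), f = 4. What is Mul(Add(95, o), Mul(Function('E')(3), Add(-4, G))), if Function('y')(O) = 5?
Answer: Add(-1824, Mul(456, I)) ≈ Add(-1824.0, Mul(456.00, I))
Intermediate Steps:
G = I (G = Pow(-1, Rational(1, 2)) = I ≈ Mul(1.0000, I))
Function('E')(s) = Mul(4, s)
o = -57 (o = Add(-62, 5) = -57)
Mul(Add(95, o), Mul(Function('E')(3), Add(-4, G))) = Mul(Add(95, -57), Mul(Mul(4, 3), Add(-4, I))) = Mul(38, Mul(12, Add(-4, I))) = Mul(38, Add(-48, Mul(12, I))) = Add(-1824, Mul(456, I))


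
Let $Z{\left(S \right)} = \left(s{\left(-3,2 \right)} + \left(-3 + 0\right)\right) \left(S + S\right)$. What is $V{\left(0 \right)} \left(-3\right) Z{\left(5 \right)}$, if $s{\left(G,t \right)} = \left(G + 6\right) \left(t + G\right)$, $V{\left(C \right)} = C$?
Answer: $0$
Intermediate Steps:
$s{\left(G,t \right)} = \left(6 + G\right) \left(G + t\right)$
$Z{\left(S \right)} = - 12 S$ ($Z{\left(S \right)} = \left(\left(\left(-3\right)^{2} + 6 \left(-3\right) + 6 \cdot 2 - 6\right) + \left(-3 + 0\right)\right) \left(S + S\right) = \left(\left(9 - 18 + 12 - 6\right) - 3\right) 2 S = \left(-3 - 3\right) 2 S = - 6 \cdot 2 S = - 12 S$)
$V{\left(0 \right)} \left(-3\right) Z{\left(5 \right)} = 0 \left(-3\right) \left(\left(-12\right) 5\right) = 0 \left(-60\right) = 0$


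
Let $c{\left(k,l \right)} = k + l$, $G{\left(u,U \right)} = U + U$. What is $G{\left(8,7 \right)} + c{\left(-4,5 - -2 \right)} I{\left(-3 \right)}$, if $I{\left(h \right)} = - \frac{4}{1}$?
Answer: $2$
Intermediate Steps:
$I{\left(h \right)} = -4$ ($I{\left(h \right)} = \left(-4\right) 1 = -4$)
$G{\left(u,U \right)} = 2 U$
$G{\left(8,7 \right)} + c{\left(-4,5 - -2 \right)} I{\left(-3 \right)} = 2 \cdot 7 + \left(-4 + \left(5 - -2\right)\right) \left(-4\right) = 14 + \left(-4 + \left(5 + 2\right)\right) \left(-4\right) = 14 + \left(-4 + 7\right) \left(-4\right) = 14 + 3 \left(-4\right) = 14 - 12 = 2$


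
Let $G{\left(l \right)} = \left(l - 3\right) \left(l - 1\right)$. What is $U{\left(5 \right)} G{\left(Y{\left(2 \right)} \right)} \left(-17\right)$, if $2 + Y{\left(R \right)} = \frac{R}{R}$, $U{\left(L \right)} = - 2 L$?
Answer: $1360$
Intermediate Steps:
$Y{\left(R \right)} = -1$ ($Y{\left(R \right)} = -2 + \frac{R}{R} = -2 + 1 = -1$)
$G{\left(l \right)} = \left(-1 + l\right) \left(-3 + l\right)$ ($G{\left(l \right)} = \left(-3 + l\right) \left(-1 + l\right) = \left(-1 + l\right) \left(-3 + l\right)$)
$U{\left(5 \right)} G{\left(Y{\left(2 \right)} \right)} \left(-17\right) = \left(-2\right) 5 \left(3 + \left(-1\right)^{2} - -4\right) \left(-17\right) = - 10 \left(3 + 1 + 4\right) \left(-17\right) = \left(-10\right) 8 \left(-17\right) = \left(-80\right) \left(-17\right) = 1360$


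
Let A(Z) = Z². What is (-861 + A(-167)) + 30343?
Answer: 57371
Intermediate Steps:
(-861 + A(-167)) + 30343 = (-861 + (-167)²) + 30343 = (-861 + 27889) + 30343 = 27028 + 30343 = 57371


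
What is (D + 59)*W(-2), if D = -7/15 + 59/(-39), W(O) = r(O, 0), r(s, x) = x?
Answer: 0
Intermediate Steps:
W(O) = 0
D = -386/195 (D = -7*1/15 + 59*(-1/39) = -7/15 - 59/39 = -386/195 ≈ -1.9795)
(D + 59)*W(-2) = (-386/195 + 59)*0 = (11119/195)*0 = 0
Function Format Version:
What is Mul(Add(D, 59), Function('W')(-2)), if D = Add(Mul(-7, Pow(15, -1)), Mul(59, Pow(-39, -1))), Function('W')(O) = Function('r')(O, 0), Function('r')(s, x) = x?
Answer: 0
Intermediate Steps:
Function('W')(O) = 0
D = Rational(-386, 195) (D = Add(Mul(-7, Rational(1, 15)), Mul(59, Rational(-1, 39))) = Add(Rational(-7, 15), Rational(-59, 39)) = Rational(-386, 195) ≈ -1.9795)
Mul(Add(D, 59), Function('W')(-2)) = Mul(Add(Rational(-386, 195), 59), 0) = Mul(Rational(11119, 195), 0) = 0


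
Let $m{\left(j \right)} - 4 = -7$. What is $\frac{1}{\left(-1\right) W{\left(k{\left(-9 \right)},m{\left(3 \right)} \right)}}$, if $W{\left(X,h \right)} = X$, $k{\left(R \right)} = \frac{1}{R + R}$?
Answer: $18$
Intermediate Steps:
$k{\left(R \right)} = \frac{1}{2 R}$
$m{\left(j \right)} = -3$ ($m{\left(j \right)} = 4 - 7 = -3$)
$\frac{1}{\left(-1\right) W{\left(k{\left(-9 \right)},m{\left(3 \right)} \right)}} = \frac{1}{\left(-1\right) \frac{1}{2 \left(-9\right)}} = \frac{1}{\left(-1\right) \frac{1}{2} \left(- \frac{1}{9}\right)} = \frac{1}{\left(-1\right) \left(- \frac{1}{18}\right)} = \frac{1}{\frac{1}{18}} = 18$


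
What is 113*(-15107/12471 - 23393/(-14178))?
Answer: 2920939147/58937946 ≈ 49.560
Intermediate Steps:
113*(-15107/12471 - 23393/(-14178)) = 113*(-15107*1/12471 - 23393*(-1/14178)) = 113*(-15107/12471 + 23393/14178) = 113*(25849019/58937946) = 2920939147/58937946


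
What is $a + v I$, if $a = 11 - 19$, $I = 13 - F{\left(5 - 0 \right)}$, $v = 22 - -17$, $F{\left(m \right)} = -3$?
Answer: $616$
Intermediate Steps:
$v = 39$ ($v = 22 + 17 = 39$)
$I = 16$ ($I = 13 - -3 = 13 + 3 = 16$)
$a = -8$ ($a = 11 - 19 = -8$)
$a + v I = -8 + 39 \cdot 16 = -8 + 624 = 616$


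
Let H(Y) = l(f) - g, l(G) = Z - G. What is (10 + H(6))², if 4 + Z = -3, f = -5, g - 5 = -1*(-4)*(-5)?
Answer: 529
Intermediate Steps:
g = -15 (g = 5 - 1*(-4)*(-5) = 5 + 4*(-5) = 5 - 20 = -15)
Z = -7 (Z = -4 - 3 = -7)
l(G) = -7 - G
H(Y) = 13 (H(Y) = (-7 - 1*(-5)) - 1*(-15) = (-7 + 5) + 15 = -2 + 15 = 13)
(10 + H(6))² = (10 + 13)² = 23² = 529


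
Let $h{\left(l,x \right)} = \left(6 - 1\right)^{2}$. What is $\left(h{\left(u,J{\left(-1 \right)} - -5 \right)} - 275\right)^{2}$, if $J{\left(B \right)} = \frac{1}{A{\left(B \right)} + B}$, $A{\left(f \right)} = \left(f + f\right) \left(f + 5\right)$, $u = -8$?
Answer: $62500$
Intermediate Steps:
$A{\left(f \right)} = 2 f \left(5 + f\right)$
$J{\left(B \right)} = \frac{1}{B + 2 B \left(5 + B\right)}$ ($J{\left(B \right)} = \frac{1}{2 B \left(5 + B\right) + B} = \frac{1}{B + 2 B \left(5 + B\right)}$)
$h{\left(l,x \right)} = 25$ ($h{\left(l,x \right)} = 5^{2} = 25$)
$\left(h{\left(u,J{\left(-1 \right)} - -5 \right)} - 275\right)^{2} = \left(25 - 275\right)^{2} = \left(-250\right)^{2} = 62500$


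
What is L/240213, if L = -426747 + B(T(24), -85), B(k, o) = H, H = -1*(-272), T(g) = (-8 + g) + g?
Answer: -426475/240213 ≈ -1.7754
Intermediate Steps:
T(g) = -8 + 2*g
H = 272
B(k, o) = 272
L = -426475 (L = -426747 + 272 = -426475)
L/240213 = -426475/240213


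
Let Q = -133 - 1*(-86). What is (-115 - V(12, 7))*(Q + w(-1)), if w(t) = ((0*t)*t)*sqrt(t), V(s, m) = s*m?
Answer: 9353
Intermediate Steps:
V(s, m) = m*s
w(t) = 0 (w(t) = (0*t)*sqrt(t) = 0*sqrt(t) = 0)
Q = -47 (Q = -133 + 86 = -47)
(-115 - V(12, 7))*(Q + w(-1)) = (-115 - 7*12)*(-47 + 0) = (-115 - 1*84)*(-47) = (-115 - 84)*(-47) = -199*(-47) = 9353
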